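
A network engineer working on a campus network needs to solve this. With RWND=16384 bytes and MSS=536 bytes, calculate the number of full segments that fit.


Given: RWND = 16384 bytes, MSS = 536 bytes
Full segments = floor(RWND / MSS)
Full segments = floor(16384 / 536)
Full segments = floor(30.5672) = 30

30


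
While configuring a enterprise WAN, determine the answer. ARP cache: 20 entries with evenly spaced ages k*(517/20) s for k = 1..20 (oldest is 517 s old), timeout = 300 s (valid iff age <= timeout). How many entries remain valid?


Ages are k * 517/20 s for k = 1..20 (spacing = 25.8500 s).
Entry k is valid iff k * 517/20 <= 300 iff k <= 20 * 300 / 517 = 11.6054
n_valid = floor(11.6054) = 11
(n_stale = 20 - 11 = 9)

11


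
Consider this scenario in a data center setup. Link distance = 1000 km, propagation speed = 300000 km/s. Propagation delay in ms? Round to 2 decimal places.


Given: distance = 1000 km, speed = 300000 km/s
Delay = distance / speed = 1000 / 300000 seconds
Delay in ms = 1000 * 1000 / 300000
Delay = 3.3333 ms
Rounded to 2 dp = 3.33 ms

3.33


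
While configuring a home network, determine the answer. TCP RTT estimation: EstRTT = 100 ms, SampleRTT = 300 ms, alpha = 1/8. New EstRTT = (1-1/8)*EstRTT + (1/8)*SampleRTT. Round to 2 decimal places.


Given: EstRTT = 100 ms, SampleRTT = 300 ms, alpha = 1/8
New EstRTT = (1 - alpha) * EstRTT + alpha * SampleRTT
(7/8) * 100 = 87.5
(1/8) * 300 = 37.5
New EstRTT = 87.5 + 37.5 = 125 ms -> 125.00 ms (2 dp)

125.00


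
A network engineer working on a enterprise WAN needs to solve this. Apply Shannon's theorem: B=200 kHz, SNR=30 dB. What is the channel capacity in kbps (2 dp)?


Given: B = 200 kHz, SNR = 30 dB
SNR linear = 10^(30/10) = 1000
1 + SNR = 1001
log2(1001) = 9.9672262588
C = 200 * 1000 * 9.9672262588 = 1993445.2518 bps
C = 1993.445252 kbps -> 1993.45 kbps (2 dp)

1993.45


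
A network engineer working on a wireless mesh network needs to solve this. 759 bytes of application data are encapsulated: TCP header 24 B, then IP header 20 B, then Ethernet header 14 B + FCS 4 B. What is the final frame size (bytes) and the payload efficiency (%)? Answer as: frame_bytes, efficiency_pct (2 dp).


TCP segment = 759 + 24 = 783 B
IP packet = 783 + 20 = 803 B
Ethernet frame = 803 + 14 + 4 = 821 B
Efficiency = app / frame = 759 / 821 = 0.924482 = 92.4482% -> 92.45% (2 dp)

821, 92.45


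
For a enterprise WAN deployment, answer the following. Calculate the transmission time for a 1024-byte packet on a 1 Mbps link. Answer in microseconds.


Given: packet = 1024 bytes, bandwidth = 1 Mbps
Packet in bits = 1024 * 8 = 8192 bits
Bandwidth = 1 * 10^6 = 1000000 bps
Time = 8192 / 1000000 seconds
Time in us = 8192 * 10^6 / 1000000 = 8192

8192


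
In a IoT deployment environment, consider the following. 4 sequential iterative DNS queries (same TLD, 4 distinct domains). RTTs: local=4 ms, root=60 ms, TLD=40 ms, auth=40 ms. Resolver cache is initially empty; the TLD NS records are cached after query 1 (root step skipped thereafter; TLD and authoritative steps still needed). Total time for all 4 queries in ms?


Lookup 1 (cold cache): local + root + TLD + auth = 4 + 60 + 40 + 40 = 144 ms
Lookups 2..4 (TLD NS cached -> skip root; new domain -> still ask TLD and auth): local + TLD + auth = 4 + 40 + 40 = 84 ms each
Remaining 3 lookups: 3 * 84 = 252 ms
Total = 144 + 252 = 396 ms

396


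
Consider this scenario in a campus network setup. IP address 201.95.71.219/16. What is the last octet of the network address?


Given: IP = 201.95.71.219, prefix = /16
Subnet mask = 255.255.0.0
Last octet of IP: 219
Last octet of mask: 0
Network last octet = 219 AND 0 = 0

0


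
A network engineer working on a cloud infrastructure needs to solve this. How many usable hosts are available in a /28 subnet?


Given: subnet mask /28
Host bits = 32 - 28 = 4
Total addresses = 2^4 = 16
Usable hosts = 16 - 2 (network + broadcast) = 14

14


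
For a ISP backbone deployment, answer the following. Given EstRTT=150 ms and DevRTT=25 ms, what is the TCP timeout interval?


Given: EstRTT = 150 ms, DevRTT = 25 ms
Timeout = EstRTT + 4 * DevRTT
4 * DevRTT = 4 * 25 = 100
Timeout = 150 + 100 = 250 ms

250


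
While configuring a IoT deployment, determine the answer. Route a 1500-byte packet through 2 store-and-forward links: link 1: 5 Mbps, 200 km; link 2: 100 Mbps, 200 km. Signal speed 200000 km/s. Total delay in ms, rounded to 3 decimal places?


Packet = 1500 bytes = 12000 bits. Store-and-forward: sum (t_trans + t_prop) per link.
Link 1: t_trans = 12000/(5*10^6) s = 2.4000 ms; t_prop = 200/200000 s = 1.0000 ms; subtotal = 3.4000 ms
Link 2: t_trans = 12000/(100*10^6) s = 0.1200 ms; t_prop = 200/200000 s = 1.0000 ms; subtotal = 1.1200 ms
End-to-end = 3.4000 + 1.1200 = 4.5200 ms -> 4.520 ms (3 dp)

4.520


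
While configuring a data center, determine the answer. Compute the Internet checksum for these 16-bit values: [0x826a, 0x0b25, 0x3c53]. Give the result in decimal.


Given words: [0x826a, 0x0b25, 0x3c53]
Step 1: Sum all words
Raw sum = 33386 + 2853 + 15443 = 51682
One's complement = ~51682 & 0xFFFF = 13853

13853


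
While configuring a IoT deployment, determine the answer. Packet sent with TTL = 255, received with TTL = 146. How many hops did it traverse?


Given: initial TTL = 255, received TTL = 146
Hops = initial TTL - received TTL
Hops = 255 - 146 = 109

109


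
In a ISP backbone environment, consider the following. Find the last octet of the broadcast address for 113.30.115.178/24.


Given: IP = 113.30.115.178, prefix = /24
Host bits = 32 - 24 = 8
Network last octet = 178 AND mask = 0
Host part size = 2^8 - 1 = 255
Broadcast last octet = 0 OR 255 = 255

255


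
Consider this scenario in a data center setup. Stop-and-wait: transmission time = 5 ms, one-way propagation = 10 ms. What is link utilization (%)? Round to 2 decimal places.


Given: Ttrans = 5 ms, Tprop = 10 ms
RTT = 2 * Tprop = 2 * 10 = 20 ms
U = Ttrans / (Ttrans + RTT)
U = 5 / (5 + 20)
U = 5 / 25 = 0.2
U% = 20.00%

20.00


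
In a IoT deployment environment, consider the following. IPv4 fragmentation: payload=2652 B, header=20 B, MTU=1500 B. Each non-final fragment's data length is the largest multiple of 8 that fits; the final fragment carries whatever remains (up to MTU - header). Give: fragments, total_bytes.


Max data per non-final fragment = floor((MTU - header)/8)*8 = floor((1500 - 20)/8)*8 = floor(1480/8)*8 = 1480 B
Final fragment needs no 8-byte alignment: it can carry up to MTU - header = 1480 B
Non-final fragments needed = ceil((payload - 1480) / 1480) = ceil(1172/1480) = ceil(0.7919) = 1
Number of fragments = 1 + 1 = 2
Fragment sizes (data): 1 * 1480 B + 1172 B (last, 1172 <= 1480 OK)
Total bytes sent = payload + n_frags * header = 2652 + 2*20 = 2652 + 40 = 2692 B

2, 2692


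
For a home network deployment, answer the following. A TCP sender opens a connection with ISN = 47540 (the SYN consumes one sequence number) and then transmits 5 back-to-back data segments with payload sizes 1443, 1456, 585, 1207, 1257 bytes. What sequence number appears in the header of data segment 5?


The SYN occupies sequence number ISN = 47540, so the first data byte is ISN + 1 = 47541.
SEQ of data segment i = (ISN + 1) + sum of payload sizes of segments 1..i-1.
Segment 1: SEQ = 47541, payload = 1443 bytes
Segment 2: SEQ = 48984, payload = 1456 bytes
Segment 3: SEQ = 50440, payload = 585 bytes
Segment 4: SEQ = 51025, payload = 1207 bytes
Segment 5: SEQ = 52232, payload = 1257 bytes
SEQ of segment 5 = 47541 + 1443 + 1456 + 585 + 1207 = 52232

52232


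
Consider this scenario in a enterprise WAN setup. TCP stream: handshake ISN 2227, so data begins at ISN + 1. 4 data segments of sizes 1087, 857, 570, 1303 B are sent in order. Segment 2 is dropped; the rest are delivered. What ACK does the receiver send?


SYN uses sequence number 2227; first data byte = ISN + 1 = 2228.
Segment 1: SEQ = 2228, len = 1087 B, covers [2228, 3314]
Segment 2: SEQ = 3315, len = 857 B, covers [3315, 4171] [LOST]
Segment 3: SEQ = 4172, len = 570 B, covers [4172, 4741]
Segment 4: SEQ = 4742, len = 1303 B, covers [4742, 6044]
In-order data received: bytes [2228, 3314] (segments 1..1).
Segment 2 missing -> gap begins at byte 3315; later segments buffered out of order.
Cumulative ACK = next expected in-order byte = 2228 + 1087 = 3315

3315


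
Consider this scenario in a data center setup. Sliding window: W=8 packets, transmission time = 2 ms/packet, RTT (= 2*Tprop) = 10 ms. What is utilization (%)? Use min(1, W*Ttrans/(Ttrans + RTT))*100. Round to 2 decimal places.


Given: W = 8, Ttrans = 2 ms, RTT = 10 ms (= 2 * Tprop, Tprop = 5 ms)
Cycle time = Ttrans + RTT = 2 + 10 = 12 ms (first packet sent until its ACK returns)
W * Ttrans = 8 * 2 = 16 ms of sending per cycle
W * Ttrans / (Ttrans + RTT) = 16 / 12 = 1.333333
U = min(1, 1.333333) = 1.000000
U% = 100.00%

100.00


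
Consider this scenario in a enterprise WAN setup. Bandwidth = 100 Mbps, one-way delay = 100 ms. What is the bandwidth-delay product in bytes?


Given: bandwidth = 100 Mbps, delay = 100 ms
BDP in bits = 100 * 10^6 * 100 / 1000
BDP in bits = 10000000
BDP in bytes = 10000000 / 8 = 1250000

1250000


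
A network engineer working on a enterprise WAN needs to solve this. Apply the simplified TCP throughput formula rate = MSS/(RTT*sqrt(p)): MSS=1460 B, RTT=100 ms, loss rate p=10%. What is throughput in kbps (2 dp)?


Given: MSS = 1460 bytes, RTT = 100 ms, loss = 10%
RTT in seconds = 100 / 1000 = 0.1
Loss rate = 10% = 0.1
sqrt(loss) = sqrt(0.1) = 0.316227766017
Throughput (bytes/s) = 1460 / (0.1 * 0.316227766017) = 46169.2538
Throughput (kbps) = 46169.2538 * 8 / 1000 = 369.354031 -> 369.35 kbps (2 dp)

369.35


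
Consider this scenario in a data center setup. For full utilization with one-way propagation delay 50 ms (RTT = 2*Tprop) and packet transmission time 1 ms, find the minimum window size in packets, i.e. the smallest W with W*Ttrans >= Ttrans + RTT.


Given: Ttrans = 1 ms, RTT = 100 ms (= 2 * Tprop, Tprop = 50 ms)
Time until first ACK returns = Ttrans + RTT = 1 + 100 = 101 ms
Need W * Ttrans >= Ttrans + RTT  ->  W >= (Ttrans + RTT) / Ttrans
(Ttrans + RTT) / Ttrans = 101 / 1 = 101
W_min = ceil(101) = 101

101


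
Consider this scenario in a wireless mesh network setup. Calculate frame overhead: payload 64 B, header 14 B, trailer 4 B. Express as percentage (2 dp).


Given: payload = 64 B, header = 14 B, trailer = 4 B
Overhead bytes = header + trailer = 14 + 4 = 18
Total frame = payload + overhead = 64 + 18 = 82
Overhead % = 18 / 82 * 100 = 21.9512% -> 21.95% (2 dp)

21.95


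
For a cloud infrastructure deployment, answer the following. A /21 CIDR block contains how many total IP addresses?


Given: CIDR prefix /21
Host bits = 32 - 21 = 11
Total addresses = 2^11 = 2048

2048


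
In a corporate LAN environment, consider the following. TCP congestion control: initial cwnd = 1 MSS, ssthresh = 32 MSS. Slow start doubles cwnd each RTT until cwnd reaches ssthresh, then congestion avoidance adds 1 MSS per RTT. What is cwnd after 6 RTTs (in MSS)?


RTT 0: cwnd = 1 MSS (initial)
RTT 1: cwnd = 2 MSS (slow start, doubled)
RTT 2: cwnd = 4 MSS (slow start, doubled)
RTT 3: cwnd = 8 MSS (slow start, doubled)
RTT 4: cwnd = 16 MSS (slow start, doubled)
RTT 5: cwnd = 32 MSS (slow start, doubled)
RTT 6: cwnd = 33 MSS (congestion avoidance, +1)

33


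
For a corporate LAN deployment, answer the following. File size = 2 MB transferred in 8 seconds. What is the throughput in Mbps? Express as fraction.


Given: file = 2 MB, time = 8 s
File in Mb = 2 * 8 = 16 Mb
Throughput = 16 / 8 Mbps
Throughput = 2 Mbps

2


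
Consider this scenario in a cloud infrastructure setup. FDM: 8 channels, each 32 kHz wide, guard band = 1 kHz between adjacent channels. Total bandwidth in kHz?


Given: 8 channels, 32 kHz each, guard = 1 kHz
Channel bandwidth = 8 * 32 = 256 kHz
Guard bands = 7 gaps * 1 kHz = 7 kHz
Total = 256 + 7 = 263 kHz

263


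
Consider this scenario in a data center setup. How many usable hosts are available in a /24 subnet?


Given: subnet mask /24
Host bits = 32 - 24 = 8
Total addresses = 2^8 = 256
Usable hosts = 256 - 2 (network + broadcast) = 254

254


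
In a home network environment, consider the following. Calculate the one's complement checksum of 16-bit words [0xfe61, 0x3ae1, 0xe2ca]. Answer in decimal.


Given words: [0xfe61, 0x3ae1, 0xe2ca]
Step 1: Sum all words
Raw sum = 65121 + 15073 + 58058 = 138252
Step 2: Fold carry: (7180 + 2) = 7182
One's complement = ~7182 & 0xFFFF = 58353

58353


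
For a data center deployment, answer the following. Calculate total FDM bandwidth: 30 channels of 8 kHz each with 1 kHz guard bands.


Given: 30 channels, 8 kHz each, guard = 1 kHz
Channel bandwidth = 30 * 8 = 240 kHz
Guard bands = 29 gaps * 1 kHz = 29 kHz
Total = 240 + 29 = 269 kHz

269


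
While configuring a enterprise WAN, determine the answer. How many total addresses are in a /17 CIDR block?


Given: CIDR prefix /17
Host bits = 32 - 17 = 15
Total addresses = 2^15 = 32768

32768


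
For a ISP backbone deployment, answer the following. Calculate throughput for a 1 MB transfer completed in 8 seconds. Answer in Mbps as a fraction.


Given: file = 1 MB, time = 8 s
File in Mb = 1 * 8 = 8 Mb
Throughput = 8 / 8 Mbps
Throughput = 1 Mbps

1


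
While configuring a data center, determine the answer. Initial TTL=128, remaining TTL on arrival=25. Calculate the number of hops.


Given: initial TTL = 128, received TTL = 25
Hops = initial TTL - received TTL
Hops = 128 - 25 = 103

103


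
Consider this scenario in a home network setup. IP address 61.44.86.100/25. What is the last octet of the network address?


Given: IP = 61.44.86.100, prefix = /25
Subnet mask = 255.255.255.128
Last octet of IP: 100
Last octet of mask: 128
Network last octet = 100 AND 128 = 0

0


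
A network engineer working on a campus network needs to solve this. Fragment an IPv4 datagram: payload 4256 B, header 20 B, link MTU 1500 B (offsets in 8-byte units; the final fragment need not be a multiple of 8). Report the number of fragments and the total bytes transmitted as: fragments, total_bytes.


Max data per non-final fragment = floor((MTU - header)/8)*8 = floor((1500 - 20)/8)*8 = floor(1480/8)*8 = 1480 B
Final fragment needs no 8-byte alignment: it can carry up to MTU - header = 1480 B
Non-final fragments needed = ceil((payload - 1480) / 1480) = ceil(2776/1480) = ceil(1.8757) = 2
Number of fragments = 2 + 1 = 3
Fragment sizes (data): 2 * 1480 B + 1296 B (last, 1296 <= 1480 OK)
Total bytes sent = payload + n_frags * header = 4256 + 3*20 = 4256 + 60 = 4316 B

3, 4316


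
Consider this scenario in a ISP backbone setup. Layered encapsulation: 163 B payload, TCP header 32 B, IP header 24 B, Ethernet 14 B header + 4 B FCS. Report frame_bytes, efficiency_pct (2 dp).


TCP segment = 163 + 32 = 195 B
IP packet = 195 + 24 = 219 B
Ethernet frame = 219 + 14 + 4 = 237 B
Efficiency = app / frame = 163 / 237 = 0.687764 = 68.7764% -> 68.78% (2 dp)

237, 68.78


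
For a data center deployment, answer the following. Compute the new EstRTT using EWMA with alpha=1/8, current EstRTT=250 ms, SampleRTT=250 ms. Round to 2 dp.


Given: EstRTT = 250 ms, SampleRTT = 250 ms, alpha = 1/8
New EstRTT = (1 - alpha) * EstRTT + alpha * SampleRTT
(7/8) * 250 = 218.75
(1/8) * 250 = 31.25
New EstRTT = 218.75 + 31.25 = 250 ms -> 250.00 ms (2 dp)

250.00


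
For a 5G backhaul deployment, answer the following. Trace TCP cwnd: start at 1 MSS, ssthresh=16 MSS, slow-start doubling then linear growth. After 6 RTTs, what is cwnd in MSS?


RTT 0: cwnd = 1 MSS (initial)
RTT 1: cwnd = 2 MSS (slow start, doubled)
RTT 2: cwnd = 4 MSS (slow start, doubled)
RTT 3: cwnd = 8 MSS (slow start, doubled)
RTT 4: cwnd = 16 MSS (slow start, doubled)
RTT 5: cwnd = 17 MSS (congestion avoidance, +1)
RTT 6: cwnd = 18 MSS (congestion avoidance, +1)

18


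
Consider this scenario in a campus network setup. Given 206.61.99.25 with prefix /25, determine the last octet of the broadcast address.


Given: IP = 206.61.99.25, prefix = /25
Host bits = 32 - 25 = 7
Network last octet = 25 AND mask = 0
Host part size = 2^7 - 1 = 127
Broadcast last octet = 0 OR 127 = 127

127


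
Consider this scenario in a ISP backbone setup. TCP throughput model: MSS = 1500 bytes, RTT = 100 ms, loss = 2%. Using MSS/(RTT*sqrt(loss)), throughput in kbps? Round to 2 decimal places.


Given: MSS = 1500 bytes, RTT = 100 ms, loss = 2%
RTT in seconds = 100 / 1000 = 0.1
Loss rate = 2% = 0.02
sqrt(loss) = sqrt(0.02) = 0.141421356237
Throughput (bytes/s) = 1500 / (0.1 * 0.141421356237) = 106066.0172
Throughput (kbps) = 106066.0172 * 8 / 1000 = 848.528137 -> 848.53 kbps (2 dp)

848.53


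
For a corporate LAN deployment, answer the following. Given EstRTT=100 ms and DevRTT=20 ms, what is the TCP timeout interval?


Given: EstRTT = 100 ms, DevRTT = 20 ms
Timeout = EstRTT + 4 * DevRTT
4 * DevRTT = 4 * 20 = 80
Timeout = 100 + 80 = 180 ms

180


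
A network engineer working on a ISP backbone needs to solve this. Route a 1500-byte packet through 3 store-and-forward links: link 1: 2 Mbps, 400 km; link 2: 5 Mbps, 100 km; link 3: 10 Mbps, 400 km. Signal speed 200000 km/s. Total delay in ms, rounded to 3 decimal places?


Packet = 1500 bytes = 12000 bits. Store-and-forward: sum (t_trans + t_prop) per link.
Link 1: t_trans = 12000/(2*10^6) s = 6.0000 ms; t_prop = 400/200000 s = 2.0000 ms; subtotal = 8.0000 ms
Link 2: t_trans = 12000/(5*10^6) s = 2.4000 ms; t_prop = 100/200000 s = 0.5000 ms; subtotal = 2.9000 ms
Link 3: t_trans = 12000/(10*10^6) s = 1.2000 ms; t_prop = 400/200000 s = 2.0000 ms; subtotal = 3.2000 ms
End-to-end = 8.0000 + 2.9000 + 3.2000 = 14.1000 ms -> 14.100 ms (3 dp)

14.100


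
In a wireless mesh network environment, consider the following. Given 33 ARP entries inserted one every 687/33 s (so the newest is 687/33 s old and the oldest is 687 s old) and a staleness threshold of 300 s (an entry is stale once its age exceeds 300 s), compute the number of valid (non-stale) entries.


Ages are k * 687/33 s for k = 1..33 (spacing = 20.8182 s).
Entry k is valid iff k * 687/33 <= 300 iff k <= 33 * 300 / 687 = 14.4105
n_valid = floor(14.4105) = 14
(n_stale = 33 - 14 = 19)

14


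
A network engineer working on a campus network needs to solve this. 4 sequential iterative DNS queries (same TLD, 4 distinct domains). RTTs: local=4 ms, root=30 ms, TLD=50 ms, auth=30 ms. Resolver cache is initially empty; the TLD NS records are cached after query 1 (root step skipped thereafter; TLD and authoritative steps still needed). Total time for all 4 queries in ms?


Lookup 1 (cold cache): local + root + TLD + auth = 4 + 30 + 50 + 30 = 114 ms
Lookups 2..4 (TLD NS cached -> skip root; new domain -> still ask TLD and auth): local + TLD + auth = 4 + 50 + 30 = 84 ms each
Remaining 3 lookups: 3 * 84 = 252 ms
Total = 114 + 252 = 366 ms

366


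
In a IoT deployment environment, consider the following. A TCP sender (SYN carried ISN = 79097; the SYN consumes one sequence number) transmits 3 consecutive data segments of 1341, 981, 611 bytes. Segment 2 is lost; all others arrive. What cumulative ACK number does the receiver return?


SYN uses sequence number 79097; first data byte = ISN + 1 = 79098.
Segment 1: SEQ = 79098, len = 1341 B, covers [79098, 80438]
Segment 2: SEQ = 80439, len = 981 B, covers [80439, 81419] [LOST]
Segment 3: SEQ = 81420, len = 611 B, covers [81420, 82030]
In-order data received: bytes [79098, 80438] (segments 1..1).
Segment 2 missing -> gap begins at byte 80439; later segments buffered out of order.
Cumulative ACK = next expected in-order byte = 79098 + 1341 = 80439

80439


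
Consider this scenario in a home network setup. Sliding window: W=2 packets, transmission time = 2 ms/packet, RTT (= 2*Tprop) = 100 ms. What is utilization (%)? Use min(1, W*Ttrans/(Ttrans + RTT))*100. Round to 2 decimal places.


Given: W = 2, Ttrans = 2 ms, RTT = 100 ms (= 2 * Tprop, Tprop = 50 ms)
Cycle time = Ttrans + RTT = 2 + 100 = 102 ms (first packet sent until its ACK returns)
W * Ttrans = 2 * 2 = 4 ms of sending per cycle
W * Ttrans / (Ttrans + RTT) = 4 / 102 = 0.039216
U = min(1, 0.039216) = 0.039216
U% = 3.92%

3.92


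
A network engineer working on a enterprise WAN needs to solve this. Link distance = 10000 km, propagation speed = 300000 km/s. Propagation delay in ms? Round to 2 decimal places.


Given: distance = 10000 km, speed = 300000 km/s
Delay = distance / speed = 10000 / 300000 seconds
Delay in ms = 10000 * 1000 / 300000
Delay = 33.3333 ms
Rounded to 2 dp = 33.33 ms

33.33


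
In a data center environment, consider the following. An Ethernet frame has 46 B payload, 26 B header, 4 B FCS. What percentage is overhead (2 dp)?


Given: payload = 46 B, header = 26 B, trailer = 4 B
Overhead bytes = header + trailer = 26 + 4 = 30
Total frame = payload + overhead = 46 + 30 = 76
Overhead % = 30 / 76 * 100 = 39.4737% -> 39.47% (2 dp)

39.47


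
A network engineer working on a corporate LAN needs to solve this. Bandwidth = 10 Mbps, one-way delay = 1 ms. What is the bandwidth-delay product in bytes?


Given: bandwidth = 10 Mbps, delay = 1 ms
BDP in bits = 10 * 10^6 * 1 / 1000
BDP in bits = 10000
BDP in bytes = 10000 / 8 = 1250

1250


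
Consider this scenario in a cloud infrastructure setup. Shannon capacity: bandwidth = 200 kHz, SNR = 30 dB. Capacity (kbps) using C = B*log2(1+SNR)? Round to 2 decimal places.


Given: B = 200 kHz, SNR = 30 dB
SNR linear = 10^(30/10) = 1000
1 + SNR = 1001
log2(1001) = 9.9672262588
C = 200 * 1000 * 9.9672262588 = 1993445.2518 bps
C = 1993.445252 kbps -> 1993.45 kbps (2 dp)

1993.45


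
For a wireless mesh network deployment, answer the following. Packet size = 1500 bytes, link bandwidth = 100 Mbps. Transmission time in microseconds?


Given: packet = 1500 bytes, bandwidth = 100 Mbps
Packet in bits = 1500 * 8 = 12000 bits
Bandwidth = 100 * 10^6 = 100000000 bps
Time = 12000 / 100000000 seconds
Time in us = 12000 * 10^6 / 100000000 = 120

120


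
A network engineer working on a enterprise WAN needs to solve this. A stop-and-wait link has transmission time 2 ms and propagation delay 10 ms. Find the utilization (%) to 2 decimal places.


Given: Ttrans = 2 ms, Tprop = 10 ms
RTT = 2 * Tprop = 2 * 10 = 20 ms
U = Ttrans / (Ttrans + RTT)
U = 2 / (2 + 20)
U = 2 / 22 = 0.090909
U% = 9.09%

9.09


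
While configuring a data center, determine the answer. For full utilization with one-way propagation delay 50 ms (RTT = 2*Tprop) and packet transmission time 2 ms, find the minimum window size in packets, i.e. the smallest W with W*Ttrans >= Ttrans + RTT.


Given: Ttrans = 2 ms, RTT = 100 ms (= 2 * Tprop, Tprop = 50 ms)
Time until first ACK returns = Ttrans + RTT = 2 + 100 = 102 ms
Need W * Ttrans >= Ttrans + RTT  ->  W >= (Ttrans + RTT) / Ttrans
(Ttrans + RTT) / Ttrans = 102 / 2 = 51
W_min = ceil(51) = 51

51


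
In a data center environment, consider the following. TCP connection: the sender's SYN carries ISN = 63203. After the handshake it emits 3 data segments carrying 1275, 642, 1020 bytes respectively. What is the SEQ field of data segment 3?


The SYN occupies sequence number ISN = 63203, so the first data byte is ISN + 1 = 63204.
SEQ of data segment i = (ISN + 1) + sum of payload sizes of segments 1..i-1.
Segment 1: SEQ = 63204, payload = 1275 bytes
Segment 2: SEQ = 64479, payload = 642 bytes
Segment 3: SEQ = 65121, payload = 1020 bytes
SEQ of segment 3 = 63204 + 1275 + 642 = 65121

65121


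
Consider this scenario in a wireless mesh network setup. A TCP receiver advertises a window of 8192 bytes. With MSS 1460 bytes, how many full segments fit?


Given: RWND = 8192 bytes, MSS = 1460 bytes
Full segments = floor(RWND / MSS)
Full segments = floor(8192 / 1460)
Full segments = floor(5.611) = 5

5


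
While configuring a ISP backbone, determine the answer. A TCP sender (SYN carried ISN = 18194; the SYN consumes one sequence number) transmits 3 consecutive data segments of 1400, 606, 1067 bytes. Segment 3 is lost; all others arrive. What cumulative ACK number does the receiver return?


SYN uses sequence number 18194; first data byte = ISN + 1 = 18195.
Segment 1: SEQ = 18195, len = 1400 B, covers [18195, 19594]
Segment 2: SEQ = 19595, len = 606 B, covers [19595, 20200]
Segment 3: SEQ = 20201, len = 1067 B, covers [20201, 21267] [LOST]
In-order data received: bytes [18195, 20200] (segments 1..2).
Segment 3 missing -> gap begins at byte 20201.
Cumulative ACK = next expected in-order byte = 18195 + 1400 + 606 = 20201

20201


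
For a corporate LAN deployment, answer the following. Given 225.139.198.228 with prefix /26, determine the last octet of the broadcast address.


Given: IP = 225.139.198.228, prefix = /26
Host bits = 32 - 26 = 6
Network last octet = 228 AND mask = 192
Host part size = 2^6 - 1 = 63
Broadcast last octet = 192 OR 63 = 255

255


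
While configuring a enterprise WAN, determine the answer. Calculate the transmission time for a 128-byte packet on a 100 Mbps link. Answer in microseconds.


Given: packet = 128 bytes, bandwidth = 100 Mbps
Packet in bits = 128 * 8 = 1024 bits
Bandwidth = 100 * 10^6 = 100000000 bps
Time = 1024 / 100000000 seconds
Time in us = 1024 * 10^6 / 100000000 = 10.24

10.24


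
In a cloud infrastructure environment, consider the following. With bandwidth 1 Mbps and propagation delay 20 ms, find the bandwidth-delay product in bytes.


Given: bandwidth = 1 Mbps, delay = 20 ms
BDP in bits = 1 * 10^6 * 20 / 1000
BDP in bits = 20000
BDP in bytes = 20000 / 8 = 2500

2500


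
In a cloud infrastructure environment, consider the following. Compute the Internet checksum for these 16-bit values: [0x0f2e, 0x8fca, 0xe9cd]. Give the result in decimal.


Given words: [0x0f2e, 0x8fca, 0xe9cd]
Step 1: Sum all words
Raw sum = 3886 + 36810 + 59853 = 100549
Step 2: Fold carry: (35013 + 1) = 35014
One's complement = ~35014 & 0xFFFF = 30521

30521


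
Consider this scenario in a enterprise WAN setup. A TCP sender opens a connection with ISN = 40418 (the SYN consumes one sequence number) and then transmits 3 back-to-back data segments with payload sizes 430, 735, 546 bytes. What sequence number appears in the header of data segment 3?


The SYN occupies sequence number ISN = 40418, so the first data byte is ISN + 1 = 40419.
SEQ of data segment i = (ISN + 1) + sum of payload sizes of segments 1..i-1.
Segment 1: SEQ = 40419, payload = 430 bytes
Segment 2: SEQ = 40849, payload = 735 bytes
Segment 3: SEQ = 41584, payload = 546 bytes
SEQ of segment 3 = 40419 + 430 + 735 = 41584

41584


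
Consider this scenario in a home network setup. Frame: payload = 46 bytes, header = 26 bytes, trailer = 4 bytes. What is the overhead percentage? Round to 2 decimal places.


Given: payload = 46 B, header = 26 B, trailer = 4 B
Overhead bytes = header + trailer = 26 + 4 = 30
Total frame = payload + overhead = 46 + 30 = 76
Overhead % = 30 / 76 * 100 = 39.4737% -> 39.47% (2 dp)

39.47


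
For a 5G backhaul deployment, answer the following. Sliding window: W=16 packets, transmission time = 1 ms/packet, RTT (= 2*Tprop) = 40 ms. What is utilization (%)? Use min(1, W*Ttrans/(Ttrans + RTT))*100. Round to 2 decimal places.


Given: W = 16, Ttrans = 1 ms, RTT = 40 ms (= 2 * Tprop, Tprop = 20 ms)
Cycle time = Ttrans + RTT = 1 + 40 = 41 ms (first packet sent until its ACK returns)
W * Ttrans = 16 * 1 = 16 ms of sending per cycle
W * Ttrans / (Ttrans + RTT) = 16 / 41 = 0.390244
U = min(1, 0.390244) = 0.390244
U% = 39.02%

39.02


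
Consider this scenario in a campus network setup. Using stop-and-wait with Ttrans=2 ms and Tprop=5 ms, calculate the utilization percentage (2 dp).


Given: Ttrans = 2 ms, Tprop = 5 ms
RTT = 2 * Tprop = 2 * 5 = 10 ms
U = Ttrans / (Ttrans + RTT)
U = 2 / (2 + 10)
U = 2 / 12 = 0.166667
U% = 16.67%

16.67


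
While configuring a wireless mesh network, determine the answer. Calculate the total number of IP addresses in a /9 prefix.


Given: CIDR prefix /9
Host bits = 32 - 9 = 23
Total addresses = 2^23 = 8388608

8388608


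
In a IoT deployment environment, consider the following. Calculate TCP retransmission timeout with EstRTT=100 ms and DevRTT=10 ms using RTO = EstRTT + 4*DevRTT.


Given: EstRTT = 100 ms, DevRTT = 10 ms
Timeout = EstRTT + 4 * DevRTT
4 * DevRTT = 4 * 10 = 40
Timeout = 100 + 40 = 140 ms

140


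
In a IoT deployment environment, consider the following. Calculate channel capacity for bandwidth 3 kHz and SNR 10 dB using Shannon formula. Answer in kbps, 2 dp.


Given: B = 3 kHz, SNR = 10 dB
SNR linear = 10^(10/10) = 10
1 + SNR = 11
log2(11) = 3.4594316186
C = 3 * 1000 * 3.4594316186 = 10378.2949 bps
C = 10.378295 kbps -> 10.38 kbps (2 dp)

10.38


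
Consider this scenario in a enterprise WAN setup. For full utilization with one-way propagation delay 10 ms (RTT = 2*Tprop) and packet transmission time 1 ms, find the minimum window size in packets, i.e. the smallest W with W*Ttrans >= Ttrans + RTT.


Given: Ttrans = 1 ms, RTT = 20 ms (= 2 * Tprop, Tprop = 10 ms)
Time until first ACK returns = Ttrans + RTT = 1 + 20 = 21 ms
Need W * Ttrans >= Ttrans + RTT  ->  W >= (Ttrans + RTT) / Ttrans
(Ttrans + RTT) / Ttrans = 21 / 1 = 21
W_min = ceil(21) = 21

21


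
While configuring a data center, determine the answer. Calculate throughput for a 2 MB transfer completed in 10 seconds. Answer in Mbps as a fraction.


Given: file = 2 MB, time = 10 s
File in Mb = 2 * 8 = 16 Mb
Throughput = 16 / 10 Mbps
Throughput = 8/5 Mbps

8/5


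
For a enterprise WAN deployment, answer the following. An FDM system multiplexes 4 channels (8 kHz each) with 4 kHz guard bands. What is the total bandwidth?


Given: 4 channels, 8 kHz each, guard = 4 kHz
Channel bandwidth = 4 * 8 = 32 kHz
Guard bands = 3 gaps * 4 kHz = 12 kHz
Total = 32 + 12 = 44 kHz

44


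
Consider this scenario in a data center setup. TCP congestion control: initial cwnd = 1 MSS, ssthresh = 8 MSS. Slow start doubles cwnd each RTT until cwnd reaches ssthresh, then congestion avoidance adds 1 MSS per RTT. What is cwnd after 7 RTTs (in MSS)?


RTT 0: cwnd = 1 MSS (initial)
RTT 1: cwnd = 2 MSS (slow start, doubled)
RTT 2: cwnd = 4 MSS (slow start, doubled)
RTT 3: cwnd = 8 MSS (slow start, doubled)
RTT 4: cwnd = 9 MSS (congestion avoidance, +1)
RTT 5: cwnd = 10 MSS (congestion avoidance, +1)
RTT 6: cwnd = 11 MSS (congestion avoidance, +1)
RTT 7: cwnd = 12 MSS (congestion avoidance, +1)

12


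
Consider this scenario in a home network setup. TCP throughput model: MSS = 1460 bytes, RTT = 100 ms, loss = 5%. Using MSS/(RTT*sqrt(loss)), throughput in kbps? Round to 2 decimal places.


Given: MSS = 1460 bytes, RTT = 100 ms, loss = 5%
RTT in seconds = 100 / 1000 = 0.1
Loss rate = 5% = 0.05
sqrt(loss) = sqrt(0.05) = 0.223606797750
Throughput (bytes/s) = 1460 / (0.1 * 0.223606797750) = 65293.1849
Throughput (kbps) = 65293.1849 * 8 / 1000 = 522.345480 -> 522.35 kbps (2 dp)

522.35


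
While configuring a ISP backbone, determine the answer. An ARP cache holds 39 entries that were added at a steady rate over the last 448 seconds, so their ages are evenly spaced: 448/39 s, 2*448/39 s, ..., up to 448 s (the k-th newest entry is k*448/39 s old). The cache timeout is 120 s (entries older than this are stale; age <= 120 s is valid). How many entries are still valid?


Ages are k * 448/39 s for k = 1..39 (spacing = 11.4872 s).
Entry k is valid iff k * 448/39 <= 120 iff k <= 39 * 120 / 448 = 10.4464
n_valid = floor(10.4464) = 10
(n_stale = 39 - 10 = 29)

10


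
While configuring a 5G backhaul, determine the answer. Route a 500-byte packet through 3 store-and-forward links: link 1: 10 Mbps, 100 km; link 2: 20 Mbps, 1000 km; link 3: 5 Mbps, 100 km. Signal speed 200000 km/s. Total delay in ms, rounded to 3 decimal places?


Packet = 500 bytes = 4000 bits. Store-and-forward: sum (t_trans + t_prop) per link.
Link 1: t_trans = 4000/(10*10^6) s = 0.4000 ms; t_prop = 100/200000 s = 0.5000 ms; subtotal = 0.9000 ms
Link 2: t_trans = 4000/(20*10^6) s = 0.2000 ms; t_prop = 1000/200000 s = 5.0000 ms; subtotal = 5.2000 ms
Link 3: t_trans = 4000/(5*10^6) s = 0.8000 ms; t_prop = 100/200000 s = 0.5000 ms; subtotal = 1.3000 ms
End-to-end = 0.9000 + 5.2000 + 1.3000 = 7.4000 ms -> 7.400 ms (3 dp)

7.400


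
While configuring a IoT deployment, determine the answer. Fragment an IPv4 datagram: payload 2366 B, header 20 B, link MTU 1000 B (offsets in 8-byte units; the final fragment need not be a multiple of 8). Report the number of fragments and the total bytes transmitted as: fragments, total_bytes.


Max data per non-final fragment = floor((MTU - header)/8)*8 = floor((1000 - 20)/8)*8 = floor(980/8)*8 = 976 B
Final fragment needs no 8-byte alignment: it can carry up to MTU - header = 980 B
Non-final fragments needed = ceil((payload - 980) / 976) = ceil(1386/976) = ceil(1.4201) = 2
Number of fragments = 2 + 1 = 3
Fragment sizes (data): 2 * 976 B + 414 B (last, 414 <= 980 OK)
Total bytes sent = payload + n_frags * header = 2366 + 3*20 = 2366 + 60 = 2426 B

3, 2426


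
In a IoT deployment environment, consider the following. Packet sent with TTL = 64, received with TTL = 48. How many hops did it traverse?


Given: initial TTL = 64, received TTL = 48
Hops = initial TTL - received TTL
Hops = 64 - 48 = 16

16


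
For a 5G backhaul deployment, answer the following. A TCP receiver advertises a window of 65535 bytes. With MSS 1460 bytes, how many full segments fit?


Given: RWND = 65535 bytes, MSS = 1460 bytes
Full segments = floor(RWND / MSS)
Full segments = floor(65535 / 1460)
Full segments = floor(44.887) = 44

44


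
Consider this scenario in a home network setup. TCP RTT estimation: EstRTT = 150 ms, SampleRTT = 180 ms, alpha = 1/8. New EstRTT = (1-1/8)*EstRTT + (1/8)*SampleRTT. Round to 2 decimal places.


Given: EstRTT = 150 ms, SampleRTT = 180 ms, alpha = 1/8
New EstRTT = (1 - alpha) * EstRTT + alpha * SampleRTT
(7/8) * 150 = 131.25
(1/8) * 180 = 22.5
New EstRTT = 131.25 + 22.5 = 153.75 ms -> 153.75 ms (2 dp)

153.75


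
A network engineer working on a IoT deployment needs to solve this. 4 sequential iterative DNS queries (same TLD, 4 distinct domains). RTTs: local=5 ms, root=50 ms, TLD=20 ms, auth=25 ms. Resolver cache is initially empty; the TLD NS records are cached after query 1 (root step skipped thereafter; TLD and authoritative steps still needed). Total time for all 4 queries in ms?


Lookup 1 (cold cache): local + root + TLD + auth = 5 + 50 + 20 + 25 = 100 ms
Lookups 2..4 (TLD NS cached -> skip root; new domain -> still ask TLD and auth): local + TLD + auth = 5 + 20 + 25 = 50 ms each
Remaining 3 lookups: 3 * 50 = 150 ms
Total = 100 + 150 = 250 ms

250


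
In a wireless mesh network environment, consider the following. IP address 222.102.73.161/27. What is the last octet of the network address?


Given: IP = 222.102.73.161, prefix = /27
Subnet mask = 255.255.255.224
Last octet of IP: 161
Last octet of mask: 224
Network last octet = 161 AND 224 = 160

160


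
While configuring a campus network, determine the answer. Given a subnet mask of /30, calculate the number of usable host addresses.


Given: subnet mask /30
Host bits = 32 - 30 = 2
Total addresses = 2^2 = 4
Usable hosts = 4 - 2 (network + broadcast) = 2

2


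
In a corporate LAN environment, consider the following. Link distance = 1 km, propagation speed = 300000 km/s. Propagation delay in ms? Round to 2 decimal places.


Given: distance = 1 km, speed = 300000 km/s
Delay = distance / speed = 1 / 300000 seconds
Delay in ms = 1 * 1000 / 300000
Delay = 0.0033 ms
Rounded to 2 dp = 0.00 ms

0.00


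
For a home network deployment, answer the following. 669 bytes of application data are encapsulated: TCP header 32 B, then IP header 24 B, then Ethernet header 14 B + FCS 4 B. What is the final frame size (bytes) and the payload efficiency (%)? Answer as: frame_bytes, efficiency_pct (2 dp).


TCP segment = 669 + 32 = 701 B
IP packet = 701 + 24 = 725 B
Ethernet frame = 725 + 14 + 4 = 743 B
Efficiency = app / frame = 669 / 743 = 0.900404 = 90.0404% -> 90.04% (2 dp)

743, 90.04


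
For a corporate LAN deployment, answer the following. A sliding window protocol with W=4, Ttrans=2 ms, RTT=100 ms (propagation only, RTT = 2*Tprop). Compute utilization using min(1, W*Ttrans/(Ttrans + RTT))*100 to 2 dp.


Given: W = 4, Ttrans = 2 ms, RTT = 100 ms (= 2 * Tprop, Tprop = 50 ms)
Cycle time = Ttrans + RTT = 2 + 100 = 102 ms (first packet sent until its ACK returns)
W * Ttrans = 4 * 2 = 8 ms of sending per cycle
W * Ttrans / (Ttrans + RTT) = 8 / 102 = 0.078431
U = min(1, 0.078431) = 0.078431
U% = 7.84%

7.84


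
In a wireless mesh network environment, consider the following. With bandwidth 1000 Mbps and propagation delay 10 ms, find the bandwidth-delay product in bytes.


Given: bandwidth = 1000 Mbps, delay = 10 ms
BDP in bits = 1000 * 10^6 * 10 / 1000
BDP in bits = 10000000
BDP in bytes = 10000000 / 8 = 1250000

1250000


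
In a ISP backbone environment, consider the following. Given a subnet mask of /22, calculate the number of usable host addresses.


Given: subnet mask /22
Host bits = 32 - 22 = 10
Total addresses = 2^10 = 1024
Usable hosts = 1024 - 2 (network + broadcast) = 1022

1022


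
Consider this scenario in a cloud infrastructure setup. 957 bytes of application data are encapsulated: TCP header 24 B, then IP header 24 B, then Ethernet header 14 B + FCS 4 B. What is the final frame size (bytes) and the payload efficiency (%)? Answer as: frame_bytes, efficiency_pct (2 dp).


TCP segment = 957 + 24 = 981 B
IP packet = 981 + 24 = 1005 B
Ethernet frame = 1005 + 14 + 4 = 1023 B
Efficiency = app / frame = 957 / 1023 = 0.935484 = 93.5484% -> 93.55% (2 dp)

1023, 93.55


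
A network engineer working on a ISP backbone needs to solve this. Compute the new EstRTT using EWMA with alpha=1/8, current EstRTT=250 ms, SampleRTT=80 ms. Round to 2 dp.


Given: EstRTT = 250 ms, SampleRTT = 80 ms, alpha = 1/8
New EstRTT = (1 - alpha) * EstRTT + alpha * SampleRTT
(7/8) * 250 = 218.75
(1/8) * 80 = 10
New EstRTT = 218.75 + 10 = 228.75 ms -> 228.75 ms (2 dp)

228.75


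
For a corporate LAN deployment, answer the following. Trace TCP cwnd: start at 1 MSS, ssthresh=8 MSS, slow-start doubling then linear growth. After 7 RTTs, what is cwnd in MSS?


RTT 0: cwnd = 1 MSS (initial)
RTT 1: cwnd = 2 MSS (slow start, doubled)
RTT 2: cwnd = 4 MSS (slow start, doubled)
RTT 3: cwnd = 8 MSS (slow start, doubled)
RTT 4: cwnd = 9 MSS (congestion avoidance, +1)
RTT 5: cwnd = 10 MSS (congestion avoidance, +1)
RTT 6: cwnd = 11 MSS (congestion avoidance, +1)
RTT 7: cwnd = 12 MSS (congestion avoidance, +1)

12


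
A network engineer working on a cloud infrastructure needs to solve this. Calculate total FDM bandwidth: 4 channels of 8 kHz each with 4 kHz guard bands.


Given: 4 channels, 8 kHz each, guard = 4 kHz
Channel bandwidth = 4 * 8 = 32 kHz
Guard bands = 3 gaps * 4 kHz = 12 kHz
Total = 32 + 12 = 44 kHz

44


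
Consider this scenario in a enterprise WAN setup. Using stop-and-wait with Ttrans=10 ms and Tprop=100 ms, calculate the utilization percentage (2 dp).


Given: Ttrans = 10 ms, Tprop = 100 ms
RTT = 2 * Tprop = 2 * 100 = 200 ms
U = Ttrans / (Ttrans + RTT)
U = 10 / (10 + 200)
U = 10 / 210 = 0.047619
U% = 4.76%

4.76


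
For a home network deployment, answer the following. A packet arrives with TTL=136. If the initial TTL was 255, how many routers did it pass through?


Given: initial TTL = 255, received TTL = 136
Hops = initial TTL - received TTL
Hops = 255 - 136 = 119

119


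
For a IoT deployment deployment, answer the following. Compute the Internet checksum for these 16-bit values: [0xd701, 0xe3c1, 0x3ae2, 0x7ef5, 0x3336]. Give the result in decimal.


Given words: [0xd701, 0xe3c1, 0x3ae2, 0x7ef5, 0x3336]
Step 1: Sum all words
Raw sum = 55041 + 58305 + 15074 + 32501 + 13110 = 174031
Step 2: Fold carry: (42959 + 2) = 42961
One's complement = ~42961 & 0xFFFF = 22574

22574
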